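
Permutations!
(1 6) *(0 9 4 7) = (0 9 4 7)(1 6) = [9, 6, 2, 3, 7, 5, 1, 0, 8, 4]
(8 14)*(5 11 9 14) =(5 11 9 14 8) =[0, 1, 2, 3, 4, 11, 6, 7, 5, 14, 10, 9, 12, 13, 8]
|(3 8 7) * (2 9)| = 6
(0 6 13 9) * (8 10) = (0 6 13 9)(8 10) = [6, 1, 2, 3, 4, 5, 13, 7, 10, 0, 8, 11, 12, 9]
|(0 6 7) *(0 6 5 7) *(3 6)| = 5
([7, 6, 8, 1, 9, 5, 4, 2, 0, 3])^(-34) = (0 2)(1 6 4 9 3)(7 8)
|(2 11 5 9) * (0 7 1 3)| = |(0 7 1 3)(2 11 5 9)| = 4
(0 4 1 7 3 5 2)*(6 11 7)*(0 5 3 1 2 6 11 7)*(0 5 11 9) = (0 4 2 11 5 6 7 1 9) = [4, 9, 11, 3, 2, 6, 7, 1, 8, 0, 10, 5]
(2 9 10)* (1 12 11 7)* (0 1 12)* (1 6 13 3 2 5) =(0 6 13 3 2 9 10 5 1)(7 12 11) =[6, 0, 9, 2, 4, 1, 13, 12, 8, 10, 5, 7, 11, 3]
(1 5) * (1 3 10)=(1 5 3 10)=[0, 5, 2, 10, 4, 3, 6, 7, 8, 9, 1]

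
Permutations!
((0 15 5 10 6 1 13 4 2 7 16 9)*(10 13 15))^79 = (0 4 6 7 15 9 13 10 2 1 16 5)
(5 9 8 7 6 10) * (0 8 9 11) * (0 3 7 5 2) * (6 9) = (0 8 5 11 3 7 9 6 10 2) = [8, 1, 0, 7, 4, 11, 10, 9, 5, 6, 2, 3]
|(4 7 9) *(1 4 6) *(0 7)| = 6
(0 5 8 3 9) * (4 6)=(0 5 8 3 9)(4 6)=[5, 1, 2, 9, 6, 8, 4, 7, 3, 0]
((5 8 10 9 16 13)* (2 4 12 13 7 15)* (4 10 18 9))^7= (2 18 4 16 13 15 8 10 9 12 7 5)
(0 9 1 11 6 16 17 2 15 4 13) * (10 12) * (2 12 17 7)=(0 9 1 11 6 16 7 2 15 4 13)(10 17 12)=[9, 11, 15, 3, 13, 5, 16, 2, 8, 1, 17, 6, 10, 0, 14, 4, 7, 12]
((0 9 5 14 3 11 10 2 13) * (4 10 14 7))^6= ((0 9 5 7 4 10 2 13)(3 11 14))^6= (14)(0 2 4 5)(7 9 13 10)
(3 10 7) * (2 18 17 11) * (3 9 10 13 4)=(2 18 17 11)(3 13 4)(7 9 10)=[0, 1, 18, 13, 3, 5, 6, 9, 8, 10, 7, 2, 12, 4, 14, 15, 16, 11, 17]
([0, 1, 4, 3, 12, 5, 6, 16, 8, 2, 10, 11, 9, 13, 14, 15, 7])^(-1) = [0, 1, 9, 3, 2, 5, 6, 16, 8, 12, 10, 11, 4, 13, 14, 15, 7]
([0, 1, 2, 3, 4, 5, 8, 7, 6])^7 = (6 8)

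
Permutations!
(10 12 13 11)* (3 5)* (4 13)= (3 5)(4 13 11 10 12)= [0, 1, 2, 5, 13, 3, 6, 7, 8, 9, 12, 10, 4, 11]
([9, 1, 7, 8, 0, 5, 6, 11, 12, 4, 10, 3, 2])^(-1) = [4, 1, 12, 11, 9, 5, 6, 2, 3, 0, 10, 7, 8]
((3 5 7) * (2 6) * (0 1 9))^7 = (0 1 9)(2 6)(3 5 7)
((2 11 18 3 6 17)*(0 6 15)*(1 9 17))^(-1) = ((0 6 1 9 17 2 11 18 3 15))^(-1) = (0 15 3 18 11 2 17 9 1 6)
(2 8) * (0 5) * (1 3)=(0 5)(1 3)(2 8)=[5, 3, 8, 1, 4, 0, 6, 7, 2]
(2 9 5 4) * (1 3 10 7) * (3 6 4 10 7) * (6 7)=(1 7)(2 9 5 10 3 6 4)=[0, 7, 9, 6, 2, 10, 4, 1, 8, 5, 3]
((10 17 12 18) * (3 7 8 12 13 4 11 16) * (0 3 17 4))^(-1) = ((0 3 7 8 12 18 10 4 11 16 17 13))^(-1) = (0 13 17 16 11 4 10 18 12 8 7 3)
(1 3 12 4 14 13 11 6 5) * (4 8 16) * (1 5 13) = (1 3 12 8 16 4 14)(6 13 11) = [0, 3, 2, 12, 14, 5, 13, 7, 16, 9, 10, 6, 8, 11, 1, 15, 4]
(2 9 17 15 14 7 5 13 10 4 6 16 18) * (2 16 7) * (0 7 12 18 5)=(0 7)(2 9 17 15 14)(4 6 12 18 16 5 13 10)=[7, 1, 9, 3, 6, 13, 12, 0, 8, 17, 4, 11, 18, 10, 2, 14, 5, 15, 16]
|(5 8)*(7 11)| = |(5 8)(7 11)| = 2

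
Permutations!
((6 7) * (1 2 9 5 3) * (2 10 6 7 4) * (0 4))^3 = (0 9 1)(2 3 6)(4 5 10)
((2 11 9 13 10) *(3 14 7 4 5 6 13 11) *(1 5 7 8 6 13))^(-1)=(1 6 8 14 3 2 10 13 5)(4 7)(9 11)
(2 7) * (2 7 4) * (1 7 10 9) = (1 7 10 9)(2 4) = [0, 7, 4, 3, 2, 5, 6, 10, 8, 1, 9]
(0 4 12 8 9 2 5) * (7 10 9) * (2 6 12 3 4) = (0 2 5)(3 4)(6 12 8 7 10 9) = [2, 1, 5, 4, 3, 0, 12, 10, 7, 6, 9, 11, 8]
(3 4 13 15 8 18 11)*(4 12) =(3 12 4 13 15 8 18 11) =[0, 1, 2, 12, 13, 5, 6, 7, 18, 9, 10, 3, 4, 15, 14, 8, 16, 17, 11]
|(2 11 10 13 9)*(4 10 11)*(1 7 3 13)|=|(1 7 3 13 9 2 4 10)|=8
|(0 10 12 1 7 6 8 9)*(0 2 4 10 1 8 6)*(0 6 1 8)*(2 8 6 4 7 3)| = |(0 6 1 3 2 7 4 10 12)(8 9)| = 18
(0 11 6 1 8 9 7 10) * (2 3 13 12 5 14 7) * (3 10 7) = (0 11 6 1 8 9 2 10)(3 13 12 5 14) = [11, 8, 10, 13, 4, 14, 1, 7, 9, 2, 0, 6, 5, 12, 3]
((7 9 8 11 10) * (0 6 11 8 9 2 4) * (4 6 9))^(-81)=(2 7 10 11 6)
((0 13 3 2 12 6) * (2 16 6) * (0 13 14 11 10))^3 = (0 10 11 14)(2 12)(3 13 6 16)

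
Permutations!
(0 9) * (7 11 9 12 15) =(0 12 15 7 11 9) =[12, 1, 2, 3, 4, 5, 6, 11, 8, 0, 10, 9, 15, 13, 14, 7]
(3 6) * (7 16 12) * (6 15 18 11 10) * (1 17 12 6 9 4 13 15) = (1 17 12 7 16 6 3)(4 13 15 18 11 10 9) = [0, 17, 2, 1, 13, 5, 3, 16, 8, 4, 9, 10, 7, 15, 14, 18, 6, 12, 11]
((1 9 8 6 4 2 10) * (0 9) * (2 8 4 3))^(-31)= ((0 9 4 8 6 3 2 10 1))^(-31)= (0 3 9 2 4 10 8 1 6)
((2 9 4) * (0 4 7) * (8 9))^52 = ((0 4 2 8 9 7))^52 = (0 9 2)(4 7 8)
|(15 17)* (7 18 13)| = 6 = |(7 18 13)(15 17)|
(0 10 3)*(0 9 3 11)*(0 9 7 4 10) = (3 7 4 10 11 9) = [0, 1, 2, 7, 10, 5, 6, 4, 8, 3, 11, 9]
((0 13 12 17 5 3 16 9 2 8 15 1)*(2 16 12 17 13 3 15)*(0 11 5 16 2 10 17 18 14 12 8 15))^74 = ((0 3 8 10 17 16 9 2 15 1 11 5)(12 13 18 14))^74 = (0 8 17 9 15 11)(1 5 3 10 16 2)(12 18)(13 14)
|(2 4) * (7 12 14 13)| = 4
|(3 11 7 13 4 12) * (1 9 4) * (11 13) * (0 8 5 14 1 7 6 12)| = 42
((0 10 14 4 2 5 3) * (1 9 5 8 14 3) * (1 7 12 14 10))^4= (0 7 2)(1 12 8)(3 5 4)(9 14 10)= ((0 1 9 5 7 12 14 4 2 8 10 3))^4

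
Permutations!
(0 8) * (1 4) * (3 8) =[3, 4, 2, 8, 1, 5, 6, 7, 0] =(0 3 8)(1 4)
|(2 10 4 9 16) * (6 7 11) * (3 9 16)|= 12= |(2 10 4 16)(3 9)(6 7 11)|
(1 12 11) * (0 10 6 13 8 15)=(0 10 6 13 8 15)(1 12 11)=[10, 12, 2, 3, 4, 5, 13, 7, 15, 9, 6, 1, 11, 8, 14, 0]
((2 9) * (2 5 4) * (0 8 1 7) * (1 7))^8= (9)(0 7 8)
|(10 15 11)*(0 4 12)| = |(0 4 12)(10 15 11)| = 3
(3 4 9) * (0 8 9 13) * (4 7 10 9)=(0 8 4 13)(3 7 10 9)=[8, 1, 2, 7, 13, 5, 6, 10, 4, 3, 9, 11, 12, 0]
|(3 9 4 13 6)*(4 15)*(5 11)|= |(3 9 15 4 13 6)(5 11)|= 6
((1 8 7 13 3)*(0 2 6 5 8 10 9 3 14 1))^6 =(0 13)(1 6)(2 14)(3 7)(5 10)(8 9)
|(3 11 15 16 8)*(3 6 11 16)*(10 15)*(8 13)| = |(3 16 13 8 6 11 10 15)| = 8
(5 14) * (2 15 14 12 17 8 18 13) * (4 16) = (2 15 14 5 12 17 8 18 13)(4 16) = [0, 1, 15, 3, 16, 12, 6, 7, 18, 9, 10, 11, 17, 2, 5, 14, 4, 8, 13]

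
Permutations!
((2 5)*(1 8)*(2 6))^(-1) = ((1 8)(2 5 6))^(-1) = (1 8)(2 6 5)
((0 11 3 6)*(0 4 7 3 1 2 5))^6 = ((0 11 1 2 5)(3 6 4 7))^6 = (0 11 1 2 5)(3 4)(6 7)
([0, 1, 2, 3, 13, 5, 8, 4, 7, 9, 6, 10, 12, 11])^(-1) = [0, 1, 2, 3, 7, 5, 10, 8, 6, 9, 11, 13, 12, 4]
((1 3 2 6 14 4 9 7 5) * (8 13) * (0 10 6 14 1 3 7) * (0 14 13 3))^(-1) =(0 5 7 1 6 10)(2 3 8 13)(4 14 9)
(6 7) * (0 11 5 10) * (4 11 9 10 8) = [9, 1, 2, 3, 11, 8, 7, 6, 4, 10, 0, 5] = (0 9 10)(4 11 5 8)(6 7)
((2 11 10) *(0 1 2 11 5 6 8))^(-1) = (0 8 6 5 2 1)(10 11)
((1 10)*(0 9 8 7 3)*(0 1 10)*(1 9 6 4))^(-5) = (10)(0 1 4 6)(3 7 8 9)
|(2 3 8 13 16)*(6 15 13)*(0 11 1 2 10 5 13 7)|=|(0 11 1 2 3 8 6 15 7)(5 13 16 10)|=36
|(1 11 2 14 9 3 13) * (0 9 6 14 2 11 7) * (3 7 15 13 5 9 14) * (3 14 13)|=|(0 13 1 15 3 5 9 7)(6 14)|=8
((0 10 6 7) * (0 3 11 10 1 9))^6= (3 11 10 6 7)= ((0 1 9)(3 11 10 6 7))^6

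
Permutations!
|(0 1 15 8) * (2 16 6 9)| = |(0 1 15 8)(2 16 6 9)| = 4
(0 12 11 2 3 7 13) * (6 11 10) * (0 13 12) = (13)(2 3 7 12 10 6 11) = [0, 1, 3, 7, 4, 5, 11, 12, 8, 9, 6, 2, 10, 13]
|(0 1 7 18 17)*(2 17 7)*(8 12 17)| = |(0 1 2 8 12 17)(7 18)| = 6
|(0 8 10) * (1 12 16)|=|(0 8 10)(1 12 16)|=3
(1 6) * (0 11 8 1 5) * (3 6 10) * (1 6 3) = [11, 10, 2, 3, 4, 0, 5, 7, 6, 9, 1, 8] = (0 11 8 6 5)(1 10)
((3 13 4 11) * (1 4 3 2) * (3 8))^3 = ((1 4 11 2)(3 13 8))^3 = (13)(1 2 11 4)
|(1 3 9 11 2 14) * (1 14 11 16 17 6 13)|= 14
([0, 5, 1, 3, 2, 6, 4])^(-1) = [0, 2, 4, 3, 6, 1, 5]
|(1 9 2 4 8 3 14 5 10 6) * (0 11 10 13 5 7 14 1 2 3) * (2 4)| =|(0 11 10 6 4 8)(1 9 3)(5 13)(7 14)| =6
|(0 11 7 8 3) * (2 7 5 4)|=8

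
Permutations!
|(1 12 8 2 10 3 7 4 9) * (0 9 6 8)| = |(0 9 1 12)(2 10 3 7 4 6 8)| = 28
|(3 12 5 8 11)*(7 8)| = 6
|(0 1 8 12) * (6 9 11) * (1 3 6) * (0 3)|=7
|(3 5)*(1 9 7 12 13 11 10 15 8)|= 18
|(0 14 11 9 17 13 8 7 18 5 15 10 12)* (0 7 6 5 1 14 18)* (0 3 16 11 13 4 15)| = |(0 18 1 14 13 8 6 5)(3 16 11 9 17 4 15 10 12 7)| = 40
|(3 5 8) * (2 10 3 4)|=6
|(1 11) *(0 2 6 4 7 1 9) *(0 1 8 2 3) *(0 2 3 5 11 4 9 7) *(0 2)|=30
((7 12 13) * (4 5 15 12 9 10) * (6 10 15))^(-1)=(4 10 6 5)(7 13 12 15 9)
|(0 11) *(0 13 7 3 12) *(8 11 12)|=|(0 12)(3 8 11 13 7)|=10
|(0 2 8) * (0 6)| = |(0 2 8 6)| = 4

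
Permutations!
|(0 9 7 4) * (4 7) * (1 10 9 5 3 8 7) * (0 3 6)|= 21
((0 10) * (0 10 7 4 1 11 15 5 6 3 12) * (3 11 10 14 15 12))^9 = ((0 7 4 1 10 14 15 5 6 11 12))^9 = (0 11 5 14 1 7 12 6 15 10 4)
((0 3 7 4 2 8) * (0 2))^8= (8)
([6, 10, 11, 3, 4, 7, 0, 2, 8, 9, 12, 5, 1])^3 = [6, 1, 7, 3, 4, 11, 0, 5, 8, 9, 10, 2, 12]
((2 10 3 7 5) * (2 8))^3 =(2 7)(3 8)(5 10)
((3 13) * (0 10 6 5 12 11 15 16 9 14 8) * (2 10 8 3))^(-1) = (0 8)(2 13 3 14 9 16 15 11 12 5 6 10)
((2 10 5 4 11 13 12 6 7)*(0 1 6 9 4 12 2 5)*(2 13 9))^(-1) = ((13)(0 1 6 7 5 12 2 10)(4 11 9))^(-1) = (13)(0 10 2 12 5 7 6 1)(4 9 11)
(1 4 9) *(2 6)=[0, 4, 6, 3, 9, 5, 2, 7, 8, 1]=(1 4 9)(2 6)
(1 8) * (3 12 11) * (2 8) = (1 2 8)(3 12 11) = [0, 2, 8, 12, 4, 5, 6, 7, 1, 9, 10, 3, 11]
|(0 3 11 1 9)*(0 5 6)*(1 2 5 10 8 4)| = |(0 3 11 2 5 6)(1 9 10 8 4)| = 30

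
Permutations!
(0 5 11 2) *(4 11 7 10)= (0 5 7 10 4 11 2)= [5, 1, 0, 3, 11, 7, 6, 10, 8, 9, 4, 2]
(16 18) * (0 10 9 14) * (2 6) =[10, 1, 6, 3, 4, 5, 2, 7, 8, 14, 9, 11, 12, 13, 0, 15, 18, 17, 16] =(0 10 9 14)(2 6)(16 18)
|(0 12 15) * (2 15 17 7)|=6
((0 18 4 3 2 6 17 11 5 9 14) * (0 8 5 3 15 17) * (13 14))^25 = (0 2 11 15 18 6 3 17 4)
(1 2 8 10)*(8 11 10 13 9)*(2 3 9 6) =(1 3 9 8 13 6 2 11 10) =[0, 3, 11, 9, 4, 5, 2, 7, 13, 8, 1, 10, 12, 6]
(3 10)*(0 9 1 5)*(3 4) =[9, 5, 2, 10, 3, 0, 6, 7, 8, 1, 4] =(0 9 1 5)(3 10 4)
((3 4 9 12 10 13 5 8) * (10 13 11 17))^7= ((3 4 9 12 13 5 8)(10 11 17))^7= (10 11 17)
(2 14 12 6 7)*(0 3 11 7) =[3, 1, 14, 11, 4, 5, 0, 2, 8, 9, 10, 7, 6, 13, 12] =(0 3 11 7 2 14 12 6)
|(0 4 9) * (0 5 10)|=|(0 4 9 5 10)|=5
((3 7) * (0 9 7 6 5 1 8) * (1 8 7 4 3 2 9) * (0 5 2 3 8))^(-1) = ((0 1 7 3 6 2 9 4 8 5))^(-1) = (0 5 8 4 9 2 6 3 7 1)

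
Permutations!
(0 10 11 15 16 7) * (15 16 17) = [10, 1, 2, 3, 4, 5, 6, 0, 8, 9, 11, 16, 12, 13, 14, 17, 7, 15] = (0 10 11 16 7)(15 17)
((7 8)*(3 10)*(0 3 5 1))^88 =((0 3 10 5 1)(7 8))^88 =(0 5 3 1 10)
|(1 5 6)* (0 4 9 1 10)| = 7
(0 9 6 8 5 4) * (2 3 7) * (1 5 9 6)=[6, 5, 3, 7, 0, 4, 8, 2, 9, 1]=(0 6 8 9 1 5 4)(2 3 7)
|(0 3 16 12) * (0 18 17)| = 6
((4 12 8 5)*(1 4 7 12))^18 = (5 12)(7 8)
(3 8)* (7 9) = (3 8)(7 9) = [0, 1, 2, 8, 4, 5, 6, 9, 3, 7]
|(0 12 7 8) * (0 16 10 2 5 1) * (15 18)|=|(0 12 7 8 16 10 2 5 1)(15 18)|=18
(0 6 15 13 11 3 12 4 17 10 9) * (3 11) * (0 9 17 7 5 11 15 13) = [6, 1, 2, 12, 7, 11, 13, 5, 8, 9, 17, 15, 4, 3, 14, 0, 16, 10] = (0 6 13 3 12 4 7 5 11 15)(10 17)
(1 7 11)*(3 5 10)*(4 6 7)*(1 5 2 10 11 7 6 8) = (1 4 8)(2 10 3)(5 11) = [0, 4, 10, 2, 8, 11, 6, 7, 1, 9, 3, 5]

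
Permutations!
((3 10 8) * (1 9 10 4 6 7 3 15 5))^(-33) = ((1 9 10 8 15 5)(3 4 6 7))^(-33) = (1 8)(3 7 6 4)(5 10)(9 15)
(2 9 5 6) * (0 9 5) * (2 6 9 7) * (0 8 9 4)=(0 7 2 5 4)(8 9)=[7, 1, 5, 3, 0, 4, 6, 2, 9, 8]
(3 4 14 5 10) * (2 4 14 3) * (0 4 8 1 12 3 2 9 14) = (0 4 2 8 1 12 3)(5 10 9 14) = [4, 12, 8, 0, 2, 10, 6, 7, 1, 14, 9, 11, 3, 13, 5]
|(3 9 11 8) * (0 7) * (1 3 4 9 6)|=12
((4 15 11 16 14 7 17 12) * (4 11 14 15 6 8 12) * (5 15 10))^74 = ((4 6 8 12 11 16 10 5 15 14 7 17))^74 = (4 8 11 10 15 7)(5 14 17 6 12 16)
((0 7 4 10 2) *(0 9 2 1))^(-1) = (0 1 10 4 7)(2 9)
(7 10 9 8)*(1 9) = [0, 9, 2, 3, 4, 5, 6, 10, 7, 8, 1] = (1 9 8 7 10)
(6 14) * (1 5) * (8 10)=(1 5)(6 14)(8 10)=[0, 5, 2, 3, 4, 1, 14, 7, 10, 9, 8, 11, 12, 13, 6]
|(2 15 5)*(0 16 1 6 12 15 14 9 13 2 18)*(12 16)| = |(0 12 15 5 18)(1 6 16)(2 14 9 13)| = 60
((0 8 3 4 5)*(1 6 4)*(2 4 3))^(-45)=((0 8 2 4 5)(1 6 3))^(-45)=(8)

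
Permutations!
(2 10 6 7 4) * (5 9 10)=(2 5 9 10 6 7 4)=[0, 1, 5, 3, 2, 9, 7, 4, 8, 10, 6]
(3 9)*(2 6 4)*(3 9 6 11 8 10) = [0, 1, 11, 6, 2, 5, 4, 7, 10, 9, 3, 8] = (2 11 8 10 3 6 4)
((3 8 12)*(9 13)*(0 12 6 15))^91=(0 12 3 8 6 15)(9 13)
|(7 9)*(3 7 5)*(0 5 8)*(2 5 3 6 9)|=8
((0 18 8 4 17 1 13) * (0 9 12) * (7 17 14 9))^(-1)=(0 12 9 14 4 8 18)(1 17 7 13)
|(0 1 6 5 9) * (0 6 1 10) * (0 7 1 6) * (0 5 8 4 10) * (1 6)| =|(4 10 7 6 8)(5 9)| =10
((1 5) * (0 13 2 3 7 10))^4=((0 13 2 3 7 10)(1 5))^4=(0 7 2)(3 13 10)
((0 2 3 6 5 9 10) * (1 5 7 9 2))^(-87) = ((0 1 5 2 3 6 7 9 10))^(-87) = (0 2 7)(1 3 9)(5 6 10)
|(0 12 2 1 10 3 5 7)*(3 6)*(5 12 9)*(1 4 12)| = 12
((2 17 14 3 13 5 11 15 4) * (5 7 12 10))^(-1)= (2 4 15 11 5 10 12 7 13 3 14 17)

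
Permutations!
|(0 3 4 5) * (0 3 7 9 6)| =12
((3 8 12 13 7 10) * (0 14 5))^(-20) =(0 14 5)(3 7 12)(8 10 13)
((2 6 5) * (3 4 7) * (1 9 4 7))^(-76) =(1 4 9)(2 5 6)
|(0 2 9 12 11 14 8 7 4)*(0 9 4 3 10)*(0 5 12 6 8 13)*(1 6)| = 15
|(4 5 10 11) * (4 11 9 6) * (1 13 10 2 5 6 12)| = 10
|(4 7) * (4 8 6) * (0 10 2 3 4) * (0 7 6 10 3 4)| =6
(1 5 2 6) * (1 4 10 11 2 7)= (1 5 7)(2 6 4 10 11)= [0, 5, 6, 3, 10, 7, 4, 1, 8, 9, 11, 2]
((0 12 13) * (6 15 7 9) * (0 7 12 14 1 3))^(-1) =((0 14 1 3)(6 15 12 13 7 9))^(-1) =(0 3 1 14)(6 9 7 13 12 15)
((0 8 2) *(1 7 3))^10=((0 8 2)(1 7 3))^10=(0 8 2)(1 7 3)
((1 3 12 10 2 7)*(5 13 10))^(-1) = ((1 3 12 5 13 10 2 7))^(-1) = (1 7 2 10 13 5 12 3)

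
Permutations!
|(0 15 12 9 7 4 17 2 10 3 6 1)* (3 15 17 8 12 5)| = 45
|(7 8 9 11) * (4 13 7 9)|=4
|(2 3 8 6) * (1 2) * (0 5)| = |(0 5)(1 2 3 8 6)| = 10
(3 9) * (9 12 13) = (3 12 13 9) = [0, 1, 2, 12, 4, 5, 6, 7, 8, 3, 10, 11, 13, 9]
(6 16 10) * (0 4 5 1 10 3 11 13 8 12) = (0 4 5 1 10 6 16 3 11 13 8 12) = [4, 10, 2, 11, 5, 1, 16, 7, 12, 9, 6, 13, 0, 8, 14, 15, 3]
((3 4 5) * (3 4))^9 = (4 5)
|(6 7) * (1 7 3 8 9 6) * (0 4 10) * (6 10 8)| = 10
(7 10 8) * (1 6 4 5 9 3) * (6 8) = (1 8 7 10 6 4 5 9 3) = [0, 8, 2, 1, 5, 9, 4, 10, 7, 3, 6]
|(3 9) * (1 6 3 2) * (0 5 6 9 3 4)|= 12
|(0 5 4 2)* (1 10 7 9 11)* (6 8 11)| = |(0 5 4 2)(1 10 7 9 6 8 11)| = 28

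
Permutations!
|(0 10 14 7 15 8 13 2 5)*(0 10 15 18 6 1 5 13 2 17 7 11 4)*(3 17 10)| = |(0 15 8 2 13 10 14 11 4)(1 5 3 17 7 18 6)| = 63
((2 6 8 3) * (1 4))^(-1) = ((1 4)(2 6 8 3))^(-1) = (1 4)(2 3 8 6)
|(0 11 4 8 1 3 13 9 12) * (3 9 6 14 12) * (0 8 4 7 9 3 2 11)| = |(1 3 13 6 14 12 8)(2 11 7 9)| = 28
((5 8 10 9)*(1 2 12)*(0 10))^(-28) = (0 9 8 10 5)(1 12 2)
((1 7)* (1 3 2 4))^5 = (7)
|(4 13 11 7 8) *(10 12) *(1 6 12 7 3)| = |(1 6 12 10 7 8 4 13 11 3)| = 10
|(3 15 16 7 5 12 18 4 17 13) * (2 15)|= 11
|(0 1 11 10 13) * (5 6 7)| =15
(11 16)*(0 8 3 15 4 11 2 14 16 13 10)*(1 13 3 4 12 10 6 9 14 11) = (0 8 4 1 13 6 9 14 16 2 11 3 15 12 10) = [8, 13, 11, 15, 1, 5, 9, 7, 4, 14, 0, 3, 10, 6, 16, 12, 2]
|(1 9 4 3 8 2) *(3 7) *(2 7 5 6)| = |(1 9 4 5 6 2)(3 8 7)| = 6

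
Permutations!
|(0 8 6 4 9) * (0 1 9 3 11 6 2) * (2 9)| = |(0 8 9 1 2)(3 11 6 4)| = 20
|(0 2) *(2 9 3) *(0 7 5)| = |(0 9 3 2 7 5)| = 6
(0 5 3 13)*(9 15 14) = [5, 1, 2, 13, 4, 3, 6, 7, 8, 15, 10, 11, 12, 0, 9, 14] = (0 5 3 13)(9 15 14)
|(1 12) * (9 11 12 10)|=5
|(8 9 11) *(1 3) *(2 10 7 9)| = |(1 3)(2 10 7 9 11 8)| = 6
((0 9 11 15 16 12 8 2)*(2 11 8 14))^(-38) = (0 14 16 11 9 2 12 15 8)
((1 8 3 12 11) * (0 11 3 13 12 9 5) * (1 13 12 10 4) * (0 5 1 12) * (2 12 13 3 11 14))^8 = (0 8 1 9 3 11 12 2 14)(4 10 13)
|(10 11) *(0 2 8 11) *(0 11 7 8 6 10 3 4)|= 14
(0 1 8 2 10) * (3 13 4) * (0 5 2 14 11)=(0 1 8 14 11)(2 10 5)(3 13 4)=[1, 8, 10, 13, 3, 2, 6, 7, 14, 9, 5, 0, 12, 4, 11]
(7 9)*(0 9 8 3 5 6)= (0 9 7 8 3 5 6)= [9, 1, 2, 5, 4, 6, 0, 8, 3, 7]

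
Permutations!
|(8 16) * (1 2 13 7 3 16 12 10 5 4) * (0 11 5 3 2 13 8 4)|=30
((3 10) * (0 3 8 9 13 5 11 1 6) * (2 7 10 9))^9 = ((0 3 9 13 5 11 1 6)(2 7 10 8))^9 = (0 3 9 13 5 11 1 6)(2 7 10 8)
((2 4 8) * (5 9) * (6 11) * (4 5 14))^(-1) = ((2 5 9 14 4 8)(6 11))^(-1) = (2 8 4 14 9 5)(6 11)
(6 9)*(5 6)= (5 6 9)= [0, 1, 2, 3, 4, 6, 9, 7, 8, 5]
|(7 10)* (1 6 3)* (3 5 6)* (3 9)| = 6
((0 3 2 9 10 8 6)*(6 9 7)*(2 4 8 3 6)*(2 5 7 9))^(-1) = (0 6)(2 8 4 3 10 9)(5 7)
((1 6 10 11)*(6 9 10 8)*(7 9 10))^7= ((1 10 11)(6 8)(7 9))^7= (1 10 11)(6 8)(7 9)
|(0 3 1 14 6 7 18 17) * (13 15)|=|(0 3 1 14 6 7 18 17)(13 15)|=8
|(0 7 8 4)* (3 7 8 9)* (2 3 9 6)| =12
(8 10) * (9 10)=(8 9 10)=[0, 1, 2, 3, 4, 5, 6, 7, 9, 10, 8]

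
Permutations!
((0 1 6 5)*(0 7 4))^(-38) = (0 7 6)(1 4 5)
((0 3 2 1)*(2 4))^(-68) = (0 4 1 3 2)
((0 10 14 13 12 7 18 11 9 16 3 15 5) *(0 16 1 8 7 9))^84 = (0 8 13 11 1 14 18 9 10 7 12)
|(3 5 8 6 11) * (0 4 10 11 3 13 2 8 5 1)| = |(0 4 10 11 13 2 8 6 3 1)| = 10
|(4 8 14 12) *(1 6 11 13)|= 4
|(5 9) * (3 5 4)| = |(3 5 9 4)| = 4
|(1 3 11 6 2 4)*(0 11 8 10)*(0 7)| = |(0 11 6 2 4 1 3 8 10 7)| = 10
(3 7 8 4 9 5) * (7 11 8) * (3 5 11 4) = [0, 1, 2, 4, 9, 5, 6, 7, 3, 11, 10, 8] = (3 4 9 11 8)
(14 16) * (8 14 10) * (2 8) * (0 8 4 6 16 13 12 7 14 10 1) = (0 8 10 2 4 6 16 1)(7 14 13 12) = [8, 0, 4, 3, 6, 5, 16, 14, 10, 9, 2, 11, 7, 12, 13, 15, 1]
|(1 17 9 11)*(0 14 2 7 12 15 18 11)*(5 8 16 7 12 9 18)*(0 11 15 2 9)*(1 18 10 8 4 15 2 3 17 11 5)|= 17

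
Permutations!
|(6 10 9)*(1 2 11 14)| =|(1 2 11 14)(6 10 9)| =12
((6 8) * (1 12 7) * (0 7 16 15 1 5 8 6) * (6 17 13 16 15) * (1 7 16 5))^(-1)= ((0 16 6 17 13 5 8)(1 12 15 7))^(-1)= (0 8 5 13 17 6 16)(1 7 15 12)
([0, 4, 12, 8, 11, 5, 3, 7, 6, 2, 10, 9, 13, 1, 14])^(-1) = [0, 13, 9, 6, 1, 5, 8, 7, 3, 11, 10, 4, 2, 12, 14]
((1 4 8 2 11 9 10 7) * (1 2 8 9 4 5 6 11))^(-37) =(1 2 7 10 9 4 11 6 5)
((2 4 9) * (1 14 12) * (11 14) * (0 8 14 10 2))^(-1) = ((0 8 14 12 1 11 10 2 4 9))^(-1) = (0 9 4 2 10 11 1 12 14 8)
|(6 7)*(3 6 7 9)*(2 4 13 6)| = 6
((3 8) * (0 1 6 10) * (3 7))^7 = (0 10 6 1)(3 8 7)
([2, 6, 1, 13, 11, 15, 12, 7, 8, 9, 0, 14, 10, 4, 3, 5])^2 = (15)(0 1 12)(2 6 10)(3 4 14 13 11)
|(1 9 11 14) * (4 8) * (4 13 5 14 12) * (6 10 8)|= 11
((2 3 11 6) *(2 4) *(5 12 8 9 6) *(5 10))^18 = (2 6 8 5 11)(3 4 9 12 10)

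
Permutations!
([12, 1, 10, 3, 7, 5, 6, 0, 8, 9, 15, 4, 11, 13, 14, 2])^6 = [12, 1, 2, 3, 7, 5, 6, 0, 8, 9, 10, 4, 11, 13, 14, 15]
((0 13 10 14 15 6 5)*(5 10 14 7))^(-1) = ((0 13 14 15 6 10 7 5))^(-1) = (0 5 7 10 6 15 14 13)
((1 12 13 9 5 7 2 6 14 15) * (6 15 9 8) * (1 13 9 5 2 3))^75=((1 12 9 2 15 13 8 6 14 5 7 3))^75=(1 2 8 5)(3 9 13 14)(6 7 12 15)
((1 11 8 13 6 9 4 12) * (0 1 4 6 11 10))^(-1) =(0 10 1)(4 12)(6 9)(8 11 13)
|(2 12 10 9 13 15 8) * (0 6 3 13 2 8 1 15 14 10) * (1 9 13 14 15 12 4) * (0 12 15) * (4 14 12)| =12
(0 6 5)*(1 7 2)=[6, 7, 1, 3, 4, 0, 5, 2]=(0 6 5)(1 7 2)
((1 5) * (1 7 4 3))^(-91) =(1 3 4 7 5)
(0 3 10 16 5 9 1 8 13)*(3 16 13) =[16, 8, 2, 10, 4, 9, 6, 7, 3, 1, 13, 11, 12, 0, 14, 15, 5] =(0 16 5 9 1 8 3 10 13)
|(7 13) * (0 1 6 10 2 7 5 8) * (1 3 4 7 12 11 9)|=7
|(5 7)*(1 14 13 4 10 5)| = |(1 14 13 4 10 5 7)| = 7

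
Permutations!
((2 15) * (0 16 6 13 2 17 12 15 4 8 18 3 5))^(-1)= ((0 16 6 13 2 4 8 18 3 5)(12 15 17))^(-1)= (0 5 3 18 8 4 2 13 6 16)(12 17 15)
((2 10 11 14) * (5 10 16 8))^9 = ((2 16 8 5 10 11 14))^9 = (2 8 10 14 16 5 11)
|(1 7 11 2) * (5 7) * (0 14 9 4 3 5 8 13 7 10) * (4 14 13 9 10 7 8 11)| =|(0 13 8 9 14 10)(1 11 2)(3 5 7 4)| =12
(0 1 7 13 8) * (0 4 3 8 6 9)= (0 1 7 13 6 9)(3 8 4)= [1, 7, 2, 8, 3, 5, 9, 13, 4, 0, 10, 11, 12, 6]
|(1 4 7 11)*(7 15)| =5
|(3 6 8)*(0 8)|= 4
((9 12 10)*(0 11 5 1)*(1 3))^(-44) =((0 11 5 3 1)(9 12 10))^(-44) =(0 11 5 3 1)(9 12 10)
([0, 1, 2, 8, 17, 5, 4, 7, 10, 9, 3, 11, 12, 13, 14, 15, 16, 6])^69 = [0, 1, 2, 3, 4, 5, 6, 7, 8, 9, 10, 11, 12, 13, 14, 15, 16, 17]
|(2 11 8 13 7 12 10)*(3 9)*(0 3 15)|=|(0 3 9 15)(2 11 8 13 7 12 10)|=28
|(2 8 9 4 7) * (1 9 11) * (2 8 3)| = |(1 9 4 7 8 11)(2 3)| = 6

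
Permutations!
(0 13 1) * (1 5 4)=(0 13 5 4 1)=[13, 0, 2, 3, 1, 4, 6, 7, 8, 9, 10, 11, 12, 5]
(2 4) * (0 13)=(0 13)(2 4)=[13, 1, 4, 3, 2, 5, 6, 7, 8, 9, 10, 11, 12, 0]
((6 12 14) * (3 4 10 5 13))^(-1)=(3 13 5 10 4)(6 14 12)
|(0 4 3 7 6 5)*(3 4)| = |(0 3 7 6 5)| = 5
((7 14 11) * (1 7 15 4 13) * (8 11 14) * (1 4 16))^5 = ((1 7 8 11 15 16)(4 13))^5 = (1 16 15 11 8 7)(4 13)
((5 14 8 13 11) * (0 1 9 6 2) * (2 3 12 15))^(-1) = ((0 1 9 6 3 12 15 2)(5 14 8 13 11))^(-1) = (0 2 15 12 3 6 9 1)(5 11 13 8 14)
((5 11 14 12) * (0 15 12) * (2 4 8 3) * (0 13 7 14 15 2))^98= (0 8 2 3 4)(5 15)(7 13 14)(11 12)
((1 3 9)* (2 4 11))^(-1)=((1 3 9)(2 4 11))^(-1)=(1 9 3)(2 11 4)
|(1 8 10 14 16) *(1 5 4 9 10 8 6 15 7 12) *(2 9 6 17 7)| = 36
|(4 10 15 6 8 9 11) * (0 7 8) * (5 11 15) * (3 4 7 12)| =12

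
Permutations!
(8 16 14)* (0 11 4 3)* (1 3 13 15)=[11, 3, 2, 0, 13, 5, 6, 7, 16, 9, 10, 4, 12, 15, 8, 1, 14]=(0 11 4 13 15 1 3)(8 16 14)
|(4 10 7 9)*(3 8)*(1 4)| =10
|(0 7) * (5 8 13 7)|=5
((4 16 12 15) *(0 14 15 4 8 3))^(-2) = ((0 14 15 8 3)(4 16 12))^(-2) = (0 8 14 3 15)(4 16 12)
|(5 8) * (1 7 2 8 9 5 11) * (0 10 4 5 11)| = |(0 10 4 5 9 11 1 7 2 8)| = 10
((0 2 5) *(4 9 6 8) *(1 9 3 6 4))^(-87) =((0 2 5)(1 9 4 3 6 8))^(-87) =(1 3)(4 8)(6 9)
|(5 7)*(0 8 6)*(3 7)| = |(0 8 6)(3 7 5)| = 3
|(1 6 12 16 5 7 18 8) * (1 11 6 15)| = 8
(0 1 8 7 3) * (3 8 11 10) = (0 1 11 10 3)(7 8) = [1, 11, 2, 0, 4, 5, 6, 8, 7, 9, 3, 10]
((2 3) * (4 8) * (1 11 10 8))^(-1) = (1 4 8 10 11)(2 3)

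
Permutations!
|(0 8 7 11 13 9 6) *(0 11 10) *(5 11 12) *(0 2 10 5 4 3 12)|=|(0 8 7 5 11 13 9 6)(2 10)(3 12 4)|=24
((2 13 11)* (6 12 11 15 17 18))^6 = (2 12 18 15)(6 17 13 11) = ((2 13 15 17 18 6 12 11))^6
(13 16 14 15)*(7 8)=[0, 1, 2, 3, 4, 5, 6, 8, 7, 9, 10, 11, 12, 16, 15, 13, 14]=(7 8)(13 16 14 15)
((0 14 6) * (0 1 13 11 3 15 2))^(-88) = (0 6 13 3 2 14 1 11 15)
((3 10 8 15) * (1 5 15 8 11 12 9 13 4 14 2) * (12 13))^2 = ((1 5 15 3 10 11 13 4 14 2)(9 12))^2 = (1 15 10 13 14)(2 5 3 11 4)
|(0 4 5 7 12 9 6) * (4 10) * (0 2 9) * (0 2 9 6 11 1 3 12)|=|(0 10 4 5 7)(1 3 12 2 6 9 11)|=35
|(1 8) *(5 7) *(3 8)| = 6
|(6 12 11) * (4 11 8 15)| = 6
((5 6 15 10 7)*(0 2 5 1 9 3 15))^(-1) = ((0 2 5 6)(1 9 3 15 10 7))^(-1) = (0 6 5 2)(1 7 10 15 3 9)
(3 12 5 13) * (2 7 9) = (2 7 9)(3 12 5 13) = [0, 1, 7, 12, 4, 13, 6, 9, 8, 2, 10, 11, 5, 3]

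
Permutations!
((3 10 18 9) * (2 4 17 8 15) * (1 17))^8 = ((1 17 8 15 2 4)(3 10 18 9))^8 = (18)(1 8 2)(4 17 15)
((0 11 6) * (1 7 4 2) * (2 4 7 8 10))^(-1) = ((0 11 6)(1 8 10 2))^(-1) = (0 6 11)(1 2 10 8)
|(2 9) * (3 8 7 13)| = 4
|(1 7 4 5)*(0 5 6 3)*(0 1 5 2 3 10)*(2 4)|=4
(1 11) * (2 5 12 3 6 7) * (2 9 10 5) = (1 11)(3 6 7 9 10 5 12) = [0, 11, 2, 6, 4, 12, 7, 9, 8, 10, 5, 1, 3]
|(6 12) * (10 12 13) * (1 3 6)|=|(1 3 6 13 10 12)|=6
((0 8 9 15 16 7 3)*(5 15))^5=(0 16 9 3 15 8 7 5)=((0 8 9 5 15 16 7 3))^5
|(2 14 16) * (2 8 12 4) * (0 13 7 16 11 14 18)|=18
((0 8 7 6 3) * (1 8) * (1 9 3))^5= (0 3 9)(1 8 7 6)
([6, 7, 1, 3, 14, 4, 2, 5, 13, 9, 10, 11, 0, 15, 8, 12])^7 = [14, 15, 13, 3, 6, 0, 8, 12, 1, 9, 10, 11, 4, 7, 2, 5]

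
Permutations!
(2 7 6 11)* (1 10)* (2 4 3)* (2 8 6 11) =(1 10)(2 7 11 4 3 8 6) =[0, 10, 7, 8, 3, 5, 2, 11, 6, 9, 1, 4]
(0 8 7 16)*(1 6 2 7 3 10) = (0 8 3 10 1 6 2 7 16) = [8, 6, 7, 10, 4, 5, 2, 16, 3, 9, 1, 11, 12, 13, 14, 15, 0]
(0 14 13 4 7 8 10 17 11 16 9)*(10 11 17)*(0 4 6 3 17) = (0 14 13 6 3 17)(4 7 8 11 16 9) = [14, 1, 2, 17, 7, 5, 3, 8, 11, 4, 10, 16, 12, 6, 13, 15, 9, 0]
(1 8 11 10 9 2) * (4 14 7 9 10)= (1 8 11 4 14 7 9 2)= [0, 8, 1, 3, 14, 5, 6, 9, 11, 2, 10, 4, 12, 13, 7]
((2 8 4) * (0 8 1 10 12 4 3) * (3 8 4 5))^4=((0 4 2 1 10 12 5 3))^4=(0 10)(1 3)(2 5)(4 12)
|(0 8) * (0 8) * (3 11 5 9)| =4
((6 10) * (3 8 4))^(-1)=(3 4 8)(6 10)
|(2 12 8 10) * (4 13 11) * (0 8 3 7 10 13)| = 5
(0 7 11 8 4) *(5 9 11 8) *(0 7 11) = [11, 1, 2, 3, 7, 9, 6, 8, 4, 0, 10, 5] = (0 11 5 9)(4 7 8)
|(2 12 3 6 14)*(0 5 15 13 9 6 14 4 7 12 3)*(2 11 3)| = 9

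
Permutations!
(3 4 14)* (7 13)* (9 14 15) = [0, 1, 2, 4, 15, 5, 6, 13, 8, 14, 10, 11, 12, 7, 3, 9] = (3 4 15 9 14)(7 13)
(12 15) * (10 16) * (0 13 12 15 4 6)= (0 13 12 4 6)(10 16)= [13, 1, 2, 3, 6, 5, 0, 7, 8, 9, 16, 11, 4, 12, 14, 15, 10]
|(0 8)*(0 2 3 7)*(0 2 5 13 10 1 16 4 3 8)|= 10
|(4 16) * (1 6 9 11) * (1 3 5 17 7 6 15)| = |(1 15)(3 5 17 7 6 9 11)(4 16)| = 14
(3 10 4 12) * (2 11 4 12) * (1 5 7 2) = (1 5 7 2 11 4)(3 10 12) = [0, 5, 11, 10, 1, 7, 6, 2, 8, 9, 12, 4, 3]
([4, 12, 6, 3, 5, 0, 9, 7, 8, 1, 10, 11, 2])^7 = [4, 2, 9, 3, 5, 0, 1, 7, 8, 12, 10, 11, 6]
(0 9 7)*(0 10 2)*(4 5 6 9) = (0 4 5 6 9 7 10 2) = [4, 1, 0, 3, 5, 6, 9, 10, 8, 7, 2]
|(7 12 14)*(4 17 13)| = |(4 17 13)(7 12 14)| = 3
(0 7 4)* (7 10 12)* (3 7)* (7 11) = (0 10 12 3 11 7 4) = [10, 1, 2, 11, 0, 5, 6, 4, 8, 9, 12, 7, 3]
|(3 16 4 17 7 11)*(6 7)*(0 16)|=|(0 16 4 17 6 7 11 3)|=8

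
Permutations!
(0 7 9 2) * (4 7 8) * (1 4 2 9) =[8, 4, 0, 3, 7, 5, 6, 1, 2, 9] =(9)(0 8 2)(1 4 7)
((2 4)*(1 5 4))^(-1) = ((1 5 4 2))^(-1) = (1 2 4 5)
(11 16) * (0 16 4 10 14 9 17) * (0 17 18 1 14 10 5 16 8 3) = (0 8 3)(1 14 9 18)(4 5 16 11) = [8, 14, 2, 0, 5, 16, 6, 7, 3, 18, 10, 4, 12, 13, 9, 15, 11, 17, 1]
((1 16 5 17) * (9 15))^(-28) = ((1 16 5 17)(9 15))^(-28) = (17)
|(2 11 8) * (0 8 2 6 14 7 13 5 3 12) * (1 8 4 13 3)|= 22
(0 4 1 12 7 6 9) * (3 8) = (0 4 1 12 7 6 9)(3 8) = [4, 12, 2, 8, 1, 5, 9, 6, 3, 0, 10, 11, 7]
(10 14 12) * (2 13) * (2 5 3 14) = (2 13 5 3 14 12 10) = [0, 1, 13, 14, 4, 3, 6, 7, 8, 9, 2, 11, 10, 5, 12]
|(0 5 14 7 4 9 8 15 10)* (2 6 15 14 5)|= 5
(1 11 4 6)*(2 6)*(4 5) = (1 11 5 4 2 6) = [0, 11, 6, 3, 2, 4, 1, 7, 8, 9, 10, 5]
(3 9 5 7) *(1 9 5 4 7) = (1 9 4 7 3 5) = [0, 9, 2, 5, 7, 1, 6, 3, 8, 4]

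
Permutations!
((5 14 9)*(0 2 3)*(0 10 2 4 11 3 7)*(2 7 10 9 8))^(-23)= ((0 4 11 3 9 5 14 8 2 10 7))^(-23)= (0 7 10 2 8 14 5 9 3 11 4)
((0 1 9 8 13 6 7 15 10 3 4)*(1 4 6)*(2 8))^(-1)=(0 4)(1 13 8 2 9)(3 10 15 7 6)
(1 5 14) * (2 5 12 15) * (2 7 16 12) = (1 2 5 14)(7 16 12 15) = [0, 2, 5, 3, 4, 14, 6, 16, 8, 9, 10, 11, 15, 13, 1, 7, 12]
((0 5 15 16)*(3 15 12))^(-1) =(0 16 15 3 12 5)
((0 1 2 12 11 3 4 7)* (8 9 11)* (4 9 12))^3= ((0 1 2 4 7)(3 9 11)(8 12))^3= (0 4 1 7 2)(8 12)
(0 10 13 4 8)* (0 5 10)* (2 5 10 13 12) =(2 5 13 4 8 10 12) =[0, 1, 5, 3, 8, 13, 6, 7, 10, 9, 12, 11, 2, 4]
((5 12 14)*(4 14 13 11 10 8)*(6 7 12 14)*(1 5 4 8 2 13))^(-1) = ((1 5 14 4 6 7 12)(2 13 11 10))^(-1) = (1 12 7 6 4 14 5)(2 10 11 13)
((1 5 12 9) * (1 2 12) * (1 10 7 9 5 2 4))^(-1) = (1 4 9 7 10 5 12 2) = ((1 2 12 5 10 7 9 4))^(-1)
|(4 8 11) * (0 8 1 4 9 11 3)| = |(0 8 3)(1 4)(9 11)| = 6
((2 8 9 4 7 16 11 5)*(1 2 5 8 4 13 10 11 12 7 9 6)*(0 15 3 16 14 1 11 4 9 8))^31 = ((0 15 3 16 12 7 14 1 2 9 13 10 4 8 6 11))^31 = (0 11 6 8 4 10 13 9 2 1 14 7 12 16 3 15)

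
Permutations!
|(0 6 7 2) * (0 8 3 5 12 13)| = 9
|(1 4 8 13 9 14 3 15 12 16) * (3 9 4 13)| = 8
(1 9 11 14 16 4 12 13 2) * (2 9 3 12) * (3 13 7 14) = [0, 13, 1, 12, 2, 5, 6, 14, 8, 11, 10, 3, 7, 9, 16, 15, 4] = (1 13 9 11 3 12 7 14 16 4 2)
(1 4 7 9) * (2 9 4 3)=[0, 3, 9, 2, 7, 5, 6, 4, 8, 1]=(1 3 2 9)(4 7)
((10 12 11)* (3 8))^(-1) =((3 8)(10 12 11))^(-1) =(3 8)(10 11 12)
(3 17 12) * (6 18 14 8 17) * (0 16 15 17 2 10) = [16, 1, 10, 6, 4, 5, 18, 7, 2, 9, 0, 11, 3, 13, 8, 17, 15, 12, 14] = (0 16 15 17 12 3 6 18 14 8 2 10)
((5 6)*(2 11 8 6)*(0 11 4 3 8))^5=((0 11)(2 4 3 8 6 5))^5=(0 11)(2 5 6 8 3 4)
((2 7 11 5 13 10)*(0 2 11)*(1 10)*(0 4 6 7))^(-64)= ((0 2)(1 10 11 5 13)(4 6 7))^(-64)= (1 10 11 5 13)(4 7 6)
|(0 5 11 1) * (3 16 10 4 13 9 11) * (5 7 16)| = |(0 7 16 10 4 13 9 11 1)(3 5)| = 18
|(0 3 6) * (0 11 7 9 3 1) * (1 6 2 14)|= |(0 6 11 7 9 3 2 14 1)|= 9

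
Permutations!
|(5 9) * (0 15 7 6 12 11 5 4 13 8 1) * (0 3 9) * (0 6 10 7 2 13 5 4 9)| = 70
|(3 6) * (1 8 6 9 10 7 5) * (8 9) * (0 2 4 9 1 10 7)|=21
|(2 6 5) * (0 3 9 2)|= |(0 3 9 2 6 5)|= 6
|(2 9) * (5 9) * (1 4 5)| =5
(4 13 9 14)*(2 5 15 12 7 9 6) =(2 5 15 12 7 9 14 4 13 6) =[0, 1, 5, 3, 13, 15, 2, 9, 8, 14, 10, 11, 7, 6, 4, 12]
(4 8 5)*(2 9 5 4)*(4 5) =(2 9 4 8 5) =[0, 1, 9, 3, 8, 2, 6, 7, 5, 4]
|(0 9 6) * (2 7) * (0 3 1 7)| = 7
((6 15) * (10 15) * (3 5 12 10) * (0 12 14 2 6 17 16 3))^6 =(0 3 12 5 10 14 15 2 17 6 16)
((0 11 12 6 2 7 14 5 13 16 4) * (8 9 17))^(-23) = (0 4 16 13 5 14 7 2 6 12 11)(8 9 17)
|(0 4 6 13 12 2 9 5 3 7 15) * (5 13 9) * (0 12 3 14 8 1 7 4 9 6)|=|(0 9 13 3 4)(1 7 15 12 2 5 14 8)|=40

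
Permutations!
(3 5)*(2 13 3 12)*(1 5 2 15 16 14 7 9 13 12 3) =(1 5 3 2 12 15 16 14 7 9 13) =[0, 5, 12, 2, 4, 3, 6, 9, 8, 13, 10, 11, 15, 1, 7, 16, 14]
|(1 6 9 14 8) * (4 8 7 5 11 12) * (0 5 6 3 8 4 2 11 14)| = 6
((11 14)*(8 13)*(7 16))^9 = (7 16)(8 13)(11 14)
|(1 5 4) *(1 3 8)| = 5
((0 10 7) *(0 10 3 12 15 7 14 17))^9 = (0 3 12 15 7 10 14 17)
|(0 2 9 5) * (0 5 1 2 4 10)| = 3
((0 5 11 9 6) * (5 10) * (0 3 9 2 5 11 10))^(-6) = ((2 5 10 11)(3 9 6))^(-6) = (2 10)(5 11)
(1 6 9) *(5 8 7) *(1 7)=(1 6 9 7 5 8)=[0, 6, 2, 3, 4, 8, 9, 5, 1, 7]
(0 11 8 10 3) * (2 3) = [11, 1, 3, 0, 4, 5, 6, 7, 10, 9, 2, 8] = (0 11 8 10 2 3)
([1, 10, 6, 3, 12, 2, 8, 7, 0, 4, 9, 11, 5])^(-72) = (0 6 5 4 10)(1 8 2 12 9)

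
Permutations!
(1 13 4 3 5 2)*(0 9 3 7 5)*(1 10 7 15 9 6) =[6, 13, 10, 0, 15, 2, 1, 5, 8, 3, 7, 11, 12, 4, 14, 9] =(0 6 1 13 4 15 9 3)(2 10 7 5)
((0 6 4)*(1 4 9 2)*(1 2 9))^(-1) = (9)(0 4 1 6)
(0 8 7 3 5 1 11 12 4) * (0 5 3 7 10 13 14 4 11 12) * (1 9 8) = (0 1 12 11)(4 5 9 8 10 13 14) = [1, 12, 2, 3, 5, 9, 6, 7, 10, 8, 13, 0, 11, 14, 4]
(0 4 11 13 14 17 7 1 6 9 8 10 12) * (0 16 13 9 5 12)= (0 4 11 9 8 10)(1 6 5 12 16 13 14 17 7)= [4, 6, 2, 3, 11, 12, 5, 1, 10, 8, 0, 9, 16, 14, 17, 15, 13, 7]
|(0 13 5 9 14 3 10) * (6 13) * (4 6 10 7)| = 8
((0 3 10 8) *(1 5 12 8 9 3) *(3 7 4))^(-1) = (0 8 12 5 1)(3 4 7 9 10) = ((0 1 5 12 8)(3 10 9 7 4))^(-1)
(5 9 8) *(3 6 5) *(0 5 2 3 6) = (0 5 9 8 6 2 3) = [5, 1, 3, 0, 4, 9, 2, 7, 6, 8]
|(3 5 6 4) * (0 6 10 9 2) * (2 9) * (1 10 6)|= |(0 1 10 2)(3 5 6 4)|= 4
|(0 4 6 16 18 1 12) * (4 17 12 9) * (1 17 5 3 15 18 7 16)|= 28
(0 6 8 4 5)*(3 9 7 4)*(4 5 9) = (0 6 8 3 4 9 7 5) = [6, 1, 2, 4, 9, 0, 8, 5, 3, 7]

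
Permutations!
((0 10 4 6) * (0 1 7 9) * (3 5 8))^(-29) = (0 9 7 1 6 4 10)(3 5 8)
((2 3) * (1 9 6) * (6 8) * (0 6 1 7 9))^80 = ((0 6 7 9 8 1)(2 3))^80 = (0 7 8)(1 6 9)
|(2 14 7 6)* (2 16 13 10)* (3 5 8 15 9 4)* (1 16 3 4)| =13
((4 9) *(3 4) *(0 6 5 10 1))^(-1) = ((0 6 5 10 1)(3 4 9))^(-1) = (0 1 10 5 6)(3 9 4)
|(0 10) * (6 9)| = |(0 10)(6 9)| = 2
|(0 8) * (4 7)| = 2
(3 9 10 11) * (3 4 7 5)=(3 9 10 11 4 7 5)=[0, 1, 2, 9, 7, 3, 6, 5, 8, 10, 11, 4]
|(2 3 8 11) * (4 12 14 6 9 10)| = 12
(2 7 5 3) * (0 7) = (0 7 5 3 2) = [7, 1, 0, 2, 4, 3, 6, 5]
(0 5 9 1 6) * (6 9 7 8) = [5, 9, 2, 3, 4, 7, 0, 8, 6, 1] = (0 5 7 8 6)(1 9)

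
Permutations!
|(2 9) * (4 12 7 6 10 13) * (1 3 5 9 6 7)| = |(1 3 5 9 2 6 10 13 4 12)| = 10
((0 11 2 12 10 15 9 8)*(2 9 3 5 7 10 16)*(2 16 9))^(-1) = ((16)(0 11 2 12 9 8)(3 5 7 10 15))^(-1) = (16)(0 8 9 12 2 11)(3 15 10 7 5)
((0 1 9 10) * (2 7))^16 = ((0 1 9 10)(2 7))^16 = (10)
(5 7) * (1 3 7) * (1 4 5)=[0, 3, 2, 7, 5, 4, 6, 1]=(1 3 7)(4 5)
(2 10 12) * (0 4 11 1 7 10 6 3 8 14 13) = (0 4 11 1 7 10 12 2 6 3 8 14 13) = [4, 7, 6, 8, 11, 5, 3, 10, 14, 9, 12, 1, 2, 0, 13]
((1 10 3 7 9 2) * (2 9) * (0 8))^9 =(0 8)(1 2 7 3 10)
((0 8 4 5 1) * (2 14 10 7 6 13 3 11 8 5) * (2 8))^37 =(0 5 1)(2 13 10 11 6 14 3 7)(4 8)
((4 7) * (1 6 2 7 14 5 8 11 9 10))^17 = (1 5 6 8 2 11 7 9 4 10 14)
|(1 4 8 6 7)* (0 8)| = |(0 8 6 7 1 4)| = 6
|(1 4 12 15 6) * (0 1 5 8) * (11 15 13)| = 10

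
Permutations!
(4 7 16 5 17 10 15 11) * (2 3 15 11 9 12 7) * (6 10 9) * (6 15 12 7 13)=(2 3 12 13 6 10 11 4)(5 17 9 7 16)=[0, 1, 3, 12, 2, 17, 10, 16, 8, 7, 11, 4, 13, 6, 14, 15, 5, 9]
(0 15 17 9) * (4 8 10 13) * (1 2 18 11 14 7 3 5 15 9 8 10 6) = [9, 2, 18, 5, 10, 15, 1, 3, 6, 0, 13, 14, 12, 4, 7, 17, 16, 8, 11] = (0 9)(1 2 18 11 14 7 3 5 15 17 8 6)(4 10 13)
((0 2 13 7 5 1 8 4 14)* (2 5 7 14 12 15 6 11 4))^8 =(0 5 1 8 2 13 14)(4 6 12 11 15)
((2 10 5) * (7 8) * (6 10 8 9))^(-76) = ((2 8 7 9 6 10 5))^(-76) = (2 8 7 9 6 10 5)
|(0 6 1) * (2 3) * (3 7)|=3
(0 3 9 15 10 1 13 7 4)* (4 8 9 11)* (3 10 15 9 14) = (15)(0 10 1 13 7 8 14 3 11 4) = [10, 13, 2, 11, 0, 5, 6, 8, 14, 9, 1, 4, 12, 7, 3, 15]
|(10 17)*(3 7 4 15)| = |(3 7 4 15)(10 17)| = 4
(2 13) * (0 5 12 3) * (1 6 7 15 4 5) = [1, 6, 13, 0, 5, 12, 7, 15, 8, 9, 10, 11, 3, 2, 14, 4] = (0 1 6 7 15 4 5 12 3)(2 13)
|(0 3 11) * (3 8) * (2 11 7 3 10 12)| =6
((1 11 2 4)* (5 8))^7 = ((1 11 2 4)(5 8))^7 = (1 4 2 11)(5 8)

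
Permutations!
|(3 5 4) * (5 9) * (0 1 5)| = 6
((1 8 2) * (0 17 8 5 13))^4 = (0 1 17 5 8 13 2) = ((0 17 8 2 1 5 13))^4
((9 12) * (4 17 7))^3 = ((4 17 7)(9 12))^3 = (17)(9 12)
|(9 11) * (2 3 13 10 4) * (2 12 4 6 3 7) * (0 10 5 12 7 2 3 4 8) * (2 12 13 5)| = |(0 10 6 4 7 3 5 13 2 12 8)(9 11)| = 22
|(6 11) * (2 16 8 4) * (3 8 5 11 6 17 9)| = 9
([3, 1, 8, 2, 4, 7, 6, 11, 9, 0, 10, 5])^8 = (0 8 3 9 2)(5 11 7)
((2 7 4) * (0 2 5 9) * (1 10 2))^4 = (0 7)(1 4)(2 9)(5 10)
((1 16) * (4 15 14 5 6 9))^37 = ((1 16)(4 15 14 5 6 9))^37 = (1 16)(4 15 14 5 6 9)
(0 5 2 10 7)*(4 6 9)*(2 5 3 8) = (0 3 8 2 10 7)(4 6 9) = [3, 1, 10, 8, 6, 5, 9, 0, 2, 4, 7]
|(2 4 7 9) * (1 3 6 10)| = 4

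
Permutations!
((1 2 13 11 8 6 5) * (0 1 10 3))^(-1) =(0 3 10 5 6 8 11 13 2 1)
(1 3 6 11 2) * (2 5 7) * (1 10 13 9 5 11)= (1 3 6)(2 10 13 9 5 7)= [0, 3, 10, 6, 4, 7, 1, 2, 8, 5, 13, 11, 12, 9]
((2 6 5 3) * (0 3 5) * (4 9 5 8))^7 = ((0 3 2 6)(4 9 5 8))^7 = (0 6 2 3)(4 8 5 9)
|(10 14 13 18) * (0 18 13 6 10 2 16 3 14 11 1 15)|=|(0 18 2 16 3 14 6 10 11 1 15)|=11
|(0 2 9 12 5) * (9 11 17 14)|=|(0 2 11 17 14 9 12 5)|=8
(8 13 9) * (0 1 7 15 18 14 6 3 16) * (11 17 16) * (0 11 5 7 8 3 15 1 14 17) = (0 14 6 15 18 17 16 11)(1 8 13 9 3 5 7) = [14, 8, 2, 5, 4, 7, 15, 1, 13, 3, 10, 0, 12, 9, 6, 18, 11, 16, 17]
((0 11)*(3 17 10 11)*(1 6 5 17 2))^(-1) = (0 11 10 17 5 6 1 2 3)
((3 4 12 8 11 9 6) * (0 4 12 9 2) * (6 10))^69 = ((0 4 9 10 6 3 12 8 11 2))^69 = (0 2 11 8 12 3 6 10 9 4)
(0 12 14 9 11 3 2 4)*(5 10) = (0 12 14 9 11 3 2 4)(5 10) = [12, 1, 4, 2, 0, 10, 6, 7, 8, 11, 5, 3, 14, 13, 9]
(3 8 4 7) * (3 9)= (3 8 4 7 9)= [0, 1, 2, 8, 7, 5, 6, 9, 4, 3]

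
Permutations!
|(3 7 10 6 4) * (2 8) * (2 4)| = 7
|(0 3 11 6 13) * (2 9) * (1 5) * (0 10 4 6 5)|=|(0 3 11 5 1)(2 9)(4 6 13 10)|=20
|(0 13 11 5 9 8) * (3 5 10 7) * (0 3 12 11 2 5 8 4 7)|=|(0 13 2 5 9 4 7 12 11 10)(3 8)|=10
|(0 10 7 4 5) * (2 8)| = |(0 10 7 4 5)(2 8)| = 10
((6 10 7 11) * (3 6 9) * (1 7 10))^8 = (1 11 3)(6 7 9) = ((1 7 11 9 3 6))^8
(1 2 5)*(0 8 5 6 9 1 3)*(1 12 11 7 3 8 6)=[6, 2, 1, 0, 4, 8, 9, 3, 5, 12, 10, 7, 11]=(0 6 9 12 11 7 3)(1 2)(5 8)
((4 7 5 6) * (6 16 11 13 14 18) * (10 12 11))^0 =((4 7 5 16 10 12 11 13 14 18 6))^0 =(18)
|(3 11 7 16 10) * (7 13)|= 6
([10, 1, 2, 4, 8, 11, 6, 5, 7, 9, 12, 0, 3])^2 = [12, 1, 2, 8, 7, 0, 6, 11, 5, 9, 3, 10, 4]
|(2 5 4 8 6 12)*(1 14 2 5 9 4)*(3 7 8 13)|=12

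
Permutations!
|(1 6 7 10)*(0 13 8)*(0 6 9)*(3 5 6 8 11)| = 10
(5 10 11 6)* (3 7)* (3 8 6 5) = (3 7 8 6)(5 10 11) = [0, 1, 2, 7, 4, 10, 3, 8, 6, 9, 11, 5]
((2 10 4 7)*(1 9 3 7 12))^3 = ((1 9 3 7 2 10 4 12))^3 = (1 7 4 9 2 12 3 10)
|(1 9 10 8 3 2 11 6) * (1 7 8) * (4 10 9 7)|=|(1 7 8 3 2 11 6 4 10)|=9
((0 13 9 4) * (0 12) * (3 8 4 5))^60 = ((0 13 9 5 3 8 4 12))^60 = (0 3)(4 9)(5 12)(8 13)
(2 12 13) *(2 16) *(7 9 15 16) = (2 12 13 7 9 15 16) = [0, 1, 12, 3, 4, 5, 6, 9, 8, 15, 10, 11, 13, 7, 14, 16, 2]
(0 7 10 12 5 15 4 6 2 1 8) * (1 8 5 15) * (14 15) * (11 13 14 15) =(0 7 10 12 15 4 6 2 8)(1 5)(11 13 14) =[7, 5, 8, 3, 6, 1, 2, 10, 0, 9, 12, 13, 15, 14, 11, 4]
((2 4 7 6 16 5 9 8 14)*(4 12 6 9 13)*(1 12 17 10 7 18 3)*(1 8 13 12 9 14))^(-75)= (1 13 18 8 9 4 3)(5 12 6 16)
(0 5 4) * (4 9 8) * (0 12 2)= [5, 1, 0, 3, 12, 9, 6, 7, 4, 8, 10, 11, 2]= (0 5 9 8 4 12 2)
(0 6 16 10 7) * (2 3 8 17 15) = (0 6 16 10 7)(2 3 8 17 15) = [6, 1, 3, 8, 4, 5, 16, 0, 17, 9, 7, 11, 12, 13, 14, 2, 10, 15]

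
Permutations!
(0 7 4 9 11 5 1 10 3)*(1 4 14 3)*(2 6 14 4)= (0 7 4 9 11 5 2 6 14 3)(1 10)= [7, 10, 6, 0, 9, 2, 14, 4, 8, 11, 1, 5, 12, 13, 3]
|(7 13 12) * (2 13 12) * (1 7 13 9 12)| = 4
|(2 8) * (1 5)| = 2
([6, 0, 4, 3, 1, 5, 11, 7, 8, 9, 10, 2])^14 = (0 11 4)(1 6 2)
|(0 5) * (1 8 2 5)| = 5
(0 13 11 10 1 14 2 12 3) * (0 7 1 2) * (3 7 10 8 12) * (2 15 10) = [13, 14, 3, 2, 4, 5, 6, 1, 12, 9, 15, 8, 7, 11, 0, 10] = (0 13 11 8 12 7 1 14)(2 3)(10 15)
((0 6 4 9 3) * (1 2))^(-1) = ((0 6 4 9 3)(1 2))^(-1) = (0 3 9 4 6)(1 2)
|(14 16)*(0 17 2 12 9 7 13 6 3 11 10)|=|(0 17 2 12 9 7 13 6 3 11 10)(14 16)|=22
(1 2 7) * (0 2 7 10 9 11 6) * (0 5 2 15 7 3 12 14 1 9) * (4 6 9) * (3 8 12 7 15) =(15)(0 3 7 4 6 5 2 10)(1 8 12 14)(9 11) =[3, 8, 10, 7, 6, 2, 5, 4, 12, 11, 0, 9, 14, 13, 1, 15]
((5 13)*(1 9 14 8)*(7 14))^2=(1 7 8 9 14)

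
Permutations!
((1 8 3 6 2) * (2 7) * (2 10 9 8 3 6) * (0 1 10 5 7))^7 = ((0 1 3 2 10 9 8 6)(5 7))^7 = (0 6 8 9 10 2 3 1)(5 7)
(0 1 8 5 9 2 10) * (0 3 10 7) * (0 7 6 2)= (0 1 8 5 9)(2 6)(3 10)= [1, 8, 6, 10, 4, 9, 2, 7, 5, 0, 3]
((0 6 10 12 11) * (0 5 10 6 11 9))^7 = ((0 11 5 10 12 9))^7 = (0 11 5 10 12 9)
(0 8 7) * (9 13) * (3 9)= (0 8 7)(3 9 13)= [8, 1, 2, 9, 4, 5, 6, 0, 7, 13, 10, 11, 12, 3]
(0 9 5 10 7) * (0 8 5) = (0 9)(5 10 7 8) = [9, 1, 2, 3, 4, 10, 6, 8, 5, 0, 7]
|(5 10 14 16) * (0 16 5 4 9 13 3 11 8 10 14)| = |(0 16 4 9 13 3 11 8 10)(5 14)| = 18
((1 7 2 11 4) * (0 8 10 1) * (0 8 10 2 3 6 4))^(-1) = ((0 10 1 7 3 6 4 8 2 11))^(-1) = (0 11 2 8 4 6 3 7 1 10)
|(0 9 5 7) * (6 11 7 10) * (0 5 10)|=|(0 9 10 6 11 7 5)|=7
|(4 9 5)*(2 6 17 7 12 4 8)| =9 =|(2 6 17 7 12 4 9 5 8)|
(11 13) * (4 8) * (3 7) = (3 7)(4 8)(11 13) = [0, 1, 2, 7, 8, 5, 6, 3, 4, 9, 10, 13, 12, 11]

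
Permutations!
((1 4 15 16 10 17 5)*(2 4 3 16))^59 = ((1 3 16 10 17 5)(2 4 15))^59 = (1 5 17 10 16 3)(2 15 4)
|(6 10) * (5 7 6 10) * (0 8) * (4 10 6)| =|(0 8)(4 10 6 5 7)| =10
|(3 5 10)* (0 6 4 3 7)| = 7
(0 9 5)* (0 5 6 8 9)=(6 8 9)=[0, 1, 2, 3, 4, 5, 8, 7, 9, 6]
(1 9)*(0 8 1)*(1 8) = [1, 9, 2, 3, 4, 5, 6, 7, 8, 0] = (0 1 9)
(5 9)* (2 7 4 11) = (2 7 4 11)(5 9) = [0, 1, 7, 3, 11, 9, 6, 4, 8, 5, 10, 2]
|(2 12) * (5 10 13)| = |(2 12)(5 10 13)| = 6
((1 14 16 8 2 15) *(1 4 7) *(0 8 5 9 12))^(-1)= (0 12 9 5 16 14 1 7 4 15 2 8)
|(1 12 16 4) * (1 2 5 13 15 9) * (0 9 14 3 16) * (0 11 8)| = 24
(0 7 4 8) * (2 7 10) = (0 10 2 7 4 8) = [10, 1, 7, 3, 8, 5, 6, 4, 0, 9, 2]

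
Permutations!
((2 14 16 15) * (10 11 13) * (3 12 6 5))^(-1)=(2 15 16 14)(3 5 6 12)(10 13 11)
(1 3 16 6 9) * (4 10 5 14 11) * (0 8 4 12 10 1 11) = (0 8 4 1 3 16 6 9 11 12 10 5 14) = [8, 3, 2, 16, 1, 14, 9, 7, 4, 11, 5, 12, 10, 13, 0, 15, 6]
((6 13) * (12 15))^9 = (6 13)(12 15) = ((6 13)(12 15))^9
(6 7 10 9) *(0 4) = (0 4)(6 7 10 9) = [4, 1, 2, 3, 0, 5, 7, 10, 8, 6, 9]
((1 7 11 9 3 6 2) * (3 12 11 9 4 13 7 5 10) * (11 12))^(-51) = ((1 5 10 3 6 2)(4 13 7 9 11))^(-51) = (1 3)(2 10)(4 11 9 7 13)(5 6)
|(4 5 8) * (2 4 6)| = 5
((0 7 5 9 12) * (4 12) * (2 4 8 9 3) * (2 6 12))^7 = ((0 7 5 3 6 12)(2 4)(8 9))^7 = (0 7 5 3 6 12)(2 4)(8 9)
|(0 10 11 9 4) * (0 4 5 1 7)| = 7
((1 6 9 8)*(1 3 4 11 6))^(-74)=((3 4 11 6 9 8))^(-74)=(3 9 11)(4 8 6)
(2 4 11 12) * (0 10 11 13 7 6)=(0 10 11 12 2 4 13 7 6)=[10, 1, 4, 3, 13, 5, 0, 6, 8, 9, 11, 12, 2, 7]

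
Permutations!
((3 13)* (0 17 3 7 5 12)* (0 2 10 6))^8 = ((0 17 3 13 7 5 12 2 10 6))^8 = (0 10 12 7 3)(2 5 13 17 6)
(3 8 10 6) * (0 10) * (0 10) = (3 8 10 6) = [0, 1, 2, 8, 4, 5, 3, 7, 10, 9, 6]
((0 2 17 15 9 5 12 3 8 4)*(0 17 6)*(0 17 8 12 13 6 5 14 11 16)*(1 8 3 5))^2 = (0 1 4 12 13 17 9 11)(2 8 3 5 6 15 14 16)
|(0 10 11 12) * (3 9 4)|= 12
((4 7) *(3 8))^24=(8)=((3 8)(4 7))^24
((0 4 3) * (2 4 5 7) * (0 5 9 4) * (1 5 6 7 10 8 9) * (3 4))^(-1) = (0 2 7 6 3 9 8 10 5 1)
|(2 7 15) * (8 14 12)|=3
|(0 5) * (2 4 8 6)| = 4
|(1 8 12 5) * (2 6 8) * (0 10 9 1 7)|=10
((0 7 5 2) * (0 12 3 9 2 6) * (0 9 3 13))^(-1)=(0 13 12 2 9 6 5 7)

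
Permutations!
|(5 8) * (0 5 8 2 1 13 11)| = |(0 5 2 1 13 11)| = 6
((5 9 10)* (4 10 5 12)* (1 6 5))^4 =((1 6 5 9)(4 10 12))^4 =(4 10 12)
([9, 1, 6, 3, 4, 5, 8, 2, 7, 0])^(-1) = [9, 1, 7, 3, 4, 5, 2, 8, 6, 0]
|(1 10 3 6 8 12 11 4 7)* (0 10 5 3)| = |(0 10)(1 5 3 6 8 12 11 4 7)| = 18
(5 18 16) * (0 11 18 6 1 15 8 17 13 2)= (0 11 18 16 5 6 1 15 8 17 13 2)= [11, 15, 0, 3, 4, 6, 1, 7, 17, 9, 10, 18, 12, 2, 14, 8, 5, 13, 16]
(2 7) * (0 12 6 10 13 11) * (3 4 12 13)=[13, 1, 7, 4, 12, 5, 10, 2, 8, 9, 3, 0, 6, 11]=(0 13 11)(2 7)(3 4 12 6 10)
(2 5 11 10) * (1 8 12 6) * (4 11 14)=(1 8 12 6)(2 5 14 4 11 10)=[0, 8, 5, 3, 11, 14, 1, 7, 12, 9, 2, 10, 6, 13, 4]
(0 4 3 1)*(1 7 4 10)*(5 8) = (0 10 1)(3 7 4)(5 8) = [10, 0, 2, 7, 3, 8, 6, 4, 5, 9, 1]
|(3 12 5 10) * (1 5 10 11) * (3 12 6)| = 6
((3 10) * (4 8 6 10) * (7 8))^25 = ((3 4 7 8 6 10))^25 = (3 4 7 8 6 10)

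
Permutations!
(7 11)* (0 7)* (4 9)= [7, 1, 2, 3, 9, 5, 6, 11, 8, 4, 10, 0]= (0 7 11)(4 9)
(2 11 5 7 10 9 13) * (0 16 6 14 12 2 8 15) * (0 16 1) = (0 1)(2 11 5 7 10 9 13 8 15 16 6 14 12) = [1, 0, 11, 3, 4, 7, 14, 10, 15, 13, 9, 5, 2, 8, 12, 16, 6]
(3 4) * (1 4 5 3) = (1 4)(3 5) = [0, 4, 2, 5, 1, 3]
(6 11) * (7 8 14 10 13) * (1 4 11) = (1 4 11 6)(7 8 14 10 13) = [0, 4, 2, 3, 11, 5, 1, 8, 14, 9, 13, 6, 12, 7, 10]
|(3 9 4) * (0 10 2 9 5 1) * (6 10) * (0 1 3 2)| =6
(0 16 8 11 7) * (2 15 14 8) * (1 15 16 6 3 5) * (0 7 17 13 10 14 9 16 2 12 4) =[6, 15, 2, 5, 0, 1, 3, 7, 11, 16, 14, 17, 4, 10, 8, 9, 12, 13] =(0 6 3 5 1 15 9 16 12 4)(8 11 17 13 10 14)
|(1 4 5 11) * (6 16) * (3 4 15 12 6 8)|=|(1 15 12 6 16 8 3 4 5 11)|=10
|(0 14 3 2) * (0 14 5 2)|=|(0 5 2 14 3)|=5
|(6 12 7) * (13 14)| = |(6 12 7)(13 14)| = 6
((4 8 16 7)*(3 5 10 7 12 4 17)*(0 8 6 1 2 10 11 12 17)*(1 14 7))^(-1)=((0 8 16 17 3 5 11 12 4 6 14 7)(1 2 10))^(-1)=(0 7 14 6 4 12 11 5 3 17 16 8)(1 10 2)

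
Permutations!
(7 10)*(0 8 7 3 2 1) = (0 8 7 10 3 2 1) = [8, 0, 1, 2, 4, 5, 6, 10, 7, 9, 3]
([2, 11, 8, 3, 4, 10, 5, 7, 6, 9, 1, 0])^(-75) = (0 10 8 11 5 2 1 6)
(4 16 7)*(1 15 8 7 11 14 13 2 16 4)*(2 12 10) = [0, 15, 16, 3, 4, 5, 6, 1, 7, 9, 2, 14, 10, 12, 13, 8, 11] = (1 15 8 7)(2 16 11 14 13 12 10)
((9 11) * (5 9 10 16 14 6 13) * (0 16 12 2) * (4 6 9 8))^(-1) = ((0 16 14 9 11 10 12 2)(4 6 13 5 8))^(-1) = (0 2 12 10 11 9 14 16)(4 8 5 13 6)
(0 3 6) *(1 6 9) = (0 3 9 1 6) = [3, 6, 2, 9, 4, 5, 0, 7, 8, 1]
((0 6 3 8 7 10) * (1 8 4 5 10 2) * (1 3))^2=(0 1 7 3 5)(2 4 10 6 8)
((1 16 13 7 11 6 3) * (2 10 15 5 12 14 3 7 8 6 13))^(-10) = ((1 16 2 10 15 5 12 14 3)(6 7 11 13 8))^(-10) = (1 3 14 12 5 15 10 2 16)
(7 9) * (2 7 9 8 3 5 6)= (9)(2 7 8 3 5 6)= [0, 1, 7, 5, 4, 6, 2, 8, 3, 9]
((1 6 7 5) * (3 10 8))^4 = ((1 6 7 5)(3 10 8))^4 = (3 10 8)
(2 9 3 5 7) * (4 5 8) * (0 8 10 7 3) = [8, 1, 9, 10, 5, 3, 6, 2, 4, 0, 7] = (0 8 4 5 3 10 7 2 9)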